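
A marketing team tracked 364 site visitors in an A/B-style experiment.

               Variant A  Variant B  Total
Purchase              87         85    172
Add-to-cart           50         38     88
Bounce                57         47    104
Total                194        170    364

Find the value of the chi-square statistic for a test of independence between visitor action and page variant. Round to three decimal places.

1.043

Grand total N = 364.
Expected counts (row total × column total / N):
  Purchase, Variant A: 172×194/364 = 91.6703
  Purchase, Variant B: 172×170/364 = 80.3297
  Add-to-cart, Variant A: 88×194/364 = 46.9011
  Add-to-cart, Variant B: 88×170/364 = 41.0989
  Bounce, Variant A: 104×194/364 = 55.4286
  Bounce, Variant B: 104×170/364 = 48.5714
Contributions (O − E)²/E:
  (87 − 91.6703)²/91.6703 = 0.2379
  (85 − 80.3297)²/80.3297 = 0.2715
  (50 − 46.9011)²/46.9011 = 0.2048
  (38 − 41.0989)²/41.0989 = 0.2337
  (57 − 55.4286)²/55.4286 = 0.0445
  (47 − 48.5714)²/48.5714 = 0.0508
χ² = 0.2379 + 0.2715 + 0.2048 + 0.2337 + 0.0445 + 0.0508 = 1.043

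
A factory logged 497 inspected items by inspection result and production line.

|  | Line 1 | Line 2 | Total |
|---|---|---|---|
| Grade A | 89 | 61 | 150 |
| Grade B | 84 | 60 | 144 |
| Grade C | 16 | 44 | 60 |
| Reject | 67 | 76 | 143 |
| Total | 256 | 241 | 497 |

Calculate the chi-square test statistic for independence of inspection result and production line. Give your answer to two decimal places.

22.43

Grand total N = 497.
Expected counts (row total × column total / N):
  Grade A, Line 1: 150×256/497 = 77.264
  Grade A, Line 2: 150×241/497 = 72.736
  Grade B, Line 1: 144×256/497 = 74.173
  Grade B, Line 2: 144×241/497 = 69.827
  Grade C, Line 1: 60×256/497 = 30.905
  Grade C, Line 2: 60×241/497 = 29.095
  Reject, Line 1: 143×256/497 = 73.658
  Reject, Line 2: 143×241/497 = 69.342
Contributions (O − E)²/E:
  (89 − 77.264)²/77.264 = 1.7826
  (61 − 72.736)²/72.736 = 1.8936
  (84 − 74.173)²/74.173 = 1.3020
  (60 − 69.827)²/69.827 = 1.3830
  (16 − 30.905)²/30.905 = 7.1884
  (44 − 29.095)²/29.095 = 7.6356
  (67 − 73.658)²/73.658 = 0.6018
  (76 − 69.342)²/69.342 = 0.6393
χ² = 1.7826 + 1.8936 + 1.3020 + 1.3830 + 7.1884 + 7.6356 + 0.6018 + 0.6393 = 22.43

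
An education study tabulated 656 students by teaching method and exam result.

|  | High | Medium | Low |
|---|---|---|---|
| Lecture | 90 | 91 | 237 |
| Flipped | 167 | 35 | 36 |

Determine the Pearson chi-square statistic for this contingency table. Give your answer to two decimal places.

158.49

Row totals: 418, 238. Column totals: 257, 126, 273. Grand total N = 656.
Expected counts (row total × column total / N):
  Lecture, High: 418×257/656 = 163.759
  Lecture, Medium: 418×126/656 = 80.287
  Lecture, Low: 418×273/656 = 173.954
  Flipped, High: 238×257/656 = 93.241
  Flipped, Medium: 238×126/656 = 45.713
  Flipped, Low: 238×273/656 = 99.046
Contributions (O − E)²/E:
  (90 − 163.759)²/163.759 = 33.2219
  (91 − 80.287)²/80.287 = 1.4295
  (237 − 173.954)²/173.954 = 22.8497
  (167 − 93.241)²/93.241 = 58.3476
  (35 − 45.713)²/45.713 = 2.5106
  (36 − 99.046)²/99.046 = 40.1308
χ² = 33.2219 + 1.4295 + 22.8497 + 58.3476 + 2.5106 + 40.1308 = 158.49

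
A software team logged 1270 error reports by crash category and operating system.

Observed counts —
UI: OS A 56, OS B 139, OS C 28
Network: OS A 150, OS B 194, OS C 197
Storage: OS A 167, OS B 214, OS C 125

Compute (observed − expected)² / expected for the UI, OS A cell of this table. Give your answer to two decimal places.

Row total (UI) = 223; column total (OS A) = 373; N = 1270.
Expected count E = 223 × 373 / 1270 = 65.4953.
Contribution = (O − E)²/E = (56 − 65.4953)² / 65.4953 = 1.38.

1.38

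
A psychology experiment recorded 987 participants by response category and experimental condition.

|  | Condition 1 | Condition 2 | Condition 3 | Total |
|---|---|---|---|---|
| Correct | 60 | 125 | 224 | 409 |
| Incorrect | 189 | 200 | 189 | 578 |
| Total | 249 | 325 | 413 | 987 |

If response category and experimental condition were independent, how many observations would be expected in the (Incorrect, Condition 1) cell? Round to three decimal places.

Row total (Incorrect) = 578; column total (Condition 1) = 249; grand total N = 987.
Expected count = (row total × column total) / N = 578 × 249 / 987 = 145.818.

145.818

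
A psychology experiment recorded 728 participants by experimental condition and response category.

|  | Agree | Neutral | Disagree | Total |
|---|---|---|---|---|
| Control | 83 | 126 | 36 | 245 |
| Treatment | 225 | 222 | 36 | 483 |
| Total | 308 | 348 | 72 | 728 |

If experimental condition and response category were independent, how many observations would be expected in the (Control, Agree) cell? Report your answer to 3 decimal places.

103.654

Row total (Control) = 245; column total (Agree) = 308; grand total N = 728.
Expected count = (row total × column total) / N = 245 × 308 / 728 = 103.654.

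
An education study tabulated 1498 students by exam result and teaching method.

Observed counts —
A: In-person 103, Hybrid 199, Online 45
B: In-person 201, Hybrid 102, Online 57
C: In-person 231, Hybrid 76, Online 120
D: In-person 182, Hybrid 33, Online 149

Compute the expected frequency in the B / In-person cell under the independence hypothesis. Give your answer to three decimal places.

172.310

Row total (B) = 360; column total (In-person) = 717; grand total N = 1498.
Expected count = (row total × column total) / N = 360 × 717 / 1498 = 172.310.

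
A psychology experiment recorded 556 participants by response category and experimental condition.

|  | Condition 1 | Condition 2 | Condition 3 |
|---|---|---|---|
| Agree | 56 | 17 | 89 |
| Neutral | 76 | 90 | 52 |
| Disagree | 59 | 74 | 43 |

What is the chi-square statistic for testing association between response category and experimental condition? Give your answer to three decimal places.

67.220

Row totals: 162, 218, 176. Column totals: 191, 181, 184. Grand total N = 556.
Expected counts (row total × column total / N):
  Agree, Condition 1: 162×191/556 = 55.6511
  Agree, Condition 2: 162×181/556 = 52.7374
  Agree, Condition 3: 162×184/556 = 53.6115
  Neutral, Condition 1: 218×191/556 = 74.8885
  Neutral, Condition 2: 218×181/556 = 70.9676
  Neutral, Condition 3: 218×184/556 = 72.1439
  Disagree, Condition 1: 176×191/556 = 60.4604
  Disagree, Condition 2: 176×181/556 = 57.2950
  Disagree, Condition 3: 176×184/556 = 58.2446
Contributions (O − E)²/E:
  (56 − 55.6511)²/55.6511 = 0.0022
  (17 − 52.7374)²/52.7374 = 24.2174
  (89 − 53.6115)²/53.6115 = 23.3597
  (76 − 74.8885)²/74.8885 = 0.0165
  (90 − 70.9676)²/70.9676 = 5.1042
  (52 − 72.1439)²/72.1439 = 5.6245
  (59 − 60.4604)²/60.4604 = 0.0353
  (74 − 57.2950)²/57.2950 = 4.8705
  (43 − 58.2446)²/58.2446 = 3.9900
χ² = 0.0022 + 24.2174 + 23.3597 + 0.0165 + 5.1042 + 5.6245 + 0.0353 + 4.8705 + 3.9900 = 67.220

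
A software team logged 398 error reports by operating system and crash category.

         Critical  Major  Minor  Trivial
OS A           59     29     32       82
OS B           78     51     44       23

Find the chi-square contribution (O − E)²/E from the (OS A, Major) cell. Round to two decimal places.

Row total (OS A) = 202; column total (Major) = 80; N = 398.
Expected count E = 202 × 80 / 398 = 40.603.
Contribution = (O − E)²/E = (29 − 40.603)² / 40.603 = 3.32.

3.32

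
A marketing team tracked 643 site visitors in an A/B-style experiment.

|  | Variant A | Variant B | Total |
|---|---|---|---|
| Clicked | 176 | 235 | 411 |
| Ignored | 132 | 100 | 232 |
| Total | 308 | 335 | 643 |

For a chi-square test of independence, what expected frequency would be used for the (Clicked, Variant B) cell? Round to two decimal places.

214.13

Row total (Clicked) = 411; column total (Variant B) = 335; grand total N = 643.
Expected count = (row total × column total) / N = 411 × 335 / 643 = 214.13.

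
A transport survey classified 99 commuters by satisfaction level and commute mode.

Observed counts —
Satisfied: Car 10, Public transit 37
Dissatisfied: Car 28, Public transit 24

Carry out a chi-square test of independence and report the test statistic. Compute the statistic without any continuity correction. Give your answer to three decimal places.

Row totals: 47, 52. Column totals: 38, 61. Grand total N = 99.
Expected counts (row total × column total / N):
  Satisfied, Car: 47×38/99 = 18.0404
  Satisfied, Public transit: 47×61/99 = 28.9596
  Dissatisfied, Car: 52×38/99 = 19.9596
  Dissatisfied, Public transit: 52×61/99 = 32.0404
Contributions (O − E)²/E:
  (10 − 18.0404)²/18.0404 = 3.5835
  (37 − 28.9596)²/28.9596 = 2.2324
  (28 − 19.9596)²/19.9596 = 3.2389
  (24 − 32.0404)²/32.0404 = 2.0177
χ² = 3.5835 + 2.2324 + 3.2389 + 2.0177 = 11.073

11.073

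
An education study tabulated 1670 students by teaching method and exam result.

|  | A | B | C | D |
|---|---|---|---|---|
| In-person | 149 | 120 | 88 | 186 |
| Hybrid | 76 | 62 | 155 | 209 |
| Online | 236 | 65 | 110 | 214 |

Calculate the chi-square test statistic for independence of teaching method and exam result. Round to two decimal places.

119.12

Row totals: 543, 502, 625. Column totals: 461, 247, 353, 609. Grand total N = 1670.
Expected counts (row total × column total / N):
  In-person, A: 543×461/1670 = 149.894
  In-person, B: 543×247/1670 = 80.312
  In-person, C: 543×353/1670 = 114.778
  In-person, D: 543×609/1670 = 198.016
  Hybrid, A: 502×461/1670 = 138.576
  Hybrid, B: 502×247/1670 = 74.248
  Hybrid, C: 502×353/1670 = 106.111
  Hybrid, D: 502×609/1670 = 183.065
  Online, A: 625×461/1670 = 172.530
  Online, B: 625×247/1670 = 92.440
  Online, C: 625×353/1670 = 132.111
  Online, D: 625×609/1670 = 227.919
Contributions (O − E)²/E:
  (149 − 149.894)²/149.894 = 0.0053
  (120 − 80.312)²/80.312 = 19.6127
  (88 − 114.778)²/114.778 = 6.2474
  (186 − 198.016)²/198.016 = 0.7292
  (76 − 138.576)²/138.576 = 28.2571
  (62 − 74.248)²/74.248 = 2.0204
  (155 − 106.111)²/106.111 = 22.5248
  (209 − 183.065)²/183.065 = 3.6742
  (236 − 172.530)²/172.530 = 23.3492
  (65 − 92.440)²/92.440 = 8.1453
  (110 − 132.111)²/132.111 = 3.7006
  (214 − 227.919)²/227.919 = 0.8500
χ² = 0.0053 + 19.6127 + 6.2474 + 0.7292 + 28.2571 + 2.0204 + 22.5248 + 3.6742 + 23.3492 + 8.1453 + 3.7006 + 0.8500 = 119.12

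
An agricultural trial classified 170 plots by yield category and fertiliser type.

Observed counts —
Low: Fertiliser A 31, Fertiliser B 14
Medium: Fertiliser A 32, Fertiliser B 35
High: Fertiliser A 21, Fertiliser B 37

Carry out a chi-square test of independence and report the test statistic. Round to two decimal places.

Row totals: 45, 67, 58. Column totals: 84, 86. Grand total N = 170.
Expected counts (row total × column total / N):
  Low, Fertiliser A: 45×84/170 = 22.2353
  Low, Fertiliser B: 45×86/170 = 22.7647
  Medium, Fertiliser A: 67×84/170 = 33.1059
  Medium, Fertiliser B: 67×86/170 = 33.8941
  High, Fertiliser A: 58×84/170 = 28.6588
  High, Fertiliser B: 58×86/170 = 29.3412
Contributions (O − E)²/E:
  (31 − 22.2353)²/22.2353 = 3.4549
  (14 − 22.7647)²/22.7647 = 3.3745
  (32 − 33.1059)²/33.1059 = 0.0369
  (35 − 33.8941)²/33.8941 = 0.0361
  (21 − 28.6588)²/28.6588 = 2.0467
  (37 − 29.3412)²/29.3412 = 1.9991
χ² = 3.4549 + 3.3745 + 0.0369 + 0.0361 + 2.0467 + 1.9991 = 10.95

10.95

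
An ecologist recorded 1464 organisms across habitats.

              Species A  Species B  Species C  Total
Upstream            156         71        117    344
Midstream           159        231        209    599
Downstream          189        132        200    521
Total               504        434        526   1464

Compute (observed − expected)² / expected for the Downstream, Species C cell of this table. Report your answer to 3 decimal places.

Row total (Downstream) = 521; column total (Species C) = 526; N = 1464.
Expected count E = 521 × 526 / 1464 = 187.1899.
Contribution = (O − E)²/E = (200 − 187.1899)² / 187.1899 = 0.877.

0.877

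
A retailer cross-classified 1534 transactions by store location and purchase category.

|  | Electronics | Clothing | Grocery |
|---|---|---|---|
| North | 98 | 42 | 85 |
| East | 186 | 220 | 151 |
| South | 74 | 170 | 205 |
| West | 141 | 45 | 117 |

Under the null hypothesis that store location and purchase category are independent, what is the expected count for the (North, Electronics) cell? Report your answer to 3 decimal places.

73.191

Row total (North) = 225; column total (Electronics) = 499; grand total N = 1534.
Expected count = (row total × column total) / N = 225 × 499 / 1534 = 73.191.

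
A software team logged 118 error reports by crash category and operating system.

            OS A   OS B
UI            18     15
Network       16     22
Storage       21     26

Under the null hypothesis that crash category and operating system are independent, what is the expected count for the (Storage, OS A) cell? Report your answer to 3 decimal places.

21.907

Row total (Storage) = 47; column total (OS A) = 55; grand total N = 118.
Expected count = (row total × column total) / N = 47 × 55 / 118 = 21.907.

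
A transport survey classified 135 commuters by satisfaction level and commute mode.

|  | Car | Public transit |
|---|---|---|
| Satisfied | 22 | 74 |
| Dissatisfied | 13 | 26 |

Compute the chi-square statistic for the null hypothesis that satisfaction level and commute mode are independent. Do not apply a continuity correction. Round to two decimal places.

Row totals: 96, 39. Column totals: 35, 100. Grand total N = 135.
Expected counts (row total × column total / N):
  Satisfied, Car: 96×35/135 = 24.889
  Satisfied, Public transit: 96×100/135 = 71.111
  Dissatisfied, Car: 39×35/135 = 10.111
  Dissatisfied, Public transit: 39×100/135 = 28.889
Contributions (O − E)²/E:
  (22 − 24.889)²/24.889 = 0.3353
  (74 − 71.111)²/71.111 = 0.1174
  (13 − 10.111)²/10.111 = 0.8255
  (26 − 28.889)²/28.889 = 0.2889
χ² = 0.3353 + 0.1174 + 0.8255 + 0.2889 = 1.57

1.57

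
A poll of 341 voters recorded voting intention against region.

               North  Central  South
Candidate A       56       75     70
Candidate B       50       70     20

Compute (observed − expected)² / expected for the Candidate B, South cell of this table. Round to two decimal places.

Row total (Candidate B) = 140; column total (South) = 90; N = 341.
Expected count E = 140 × 90 / 341 = 36.950.
Contribution = (O − E)²/E = (20 − 36.950)² / 36.950 = 7.78.

7.78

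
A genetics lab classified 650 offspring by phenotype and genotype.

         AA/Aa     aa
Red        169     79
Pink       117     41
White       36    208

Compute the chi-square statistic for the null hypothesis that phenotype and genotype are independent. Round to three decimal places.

190.425

Row totals: 248, 158, 244. Column totals: 322, 328. Grand total N = 650.
Expected counts (row total × column total / N):
  Red, AA/Aa: 248×322/650 = 122.8554
  Red, aa: 248×328/650 = 125.1446
  Pink, AA/Aa: 158×322/650 = 78.2708
  Pink, aa: 158×328/650 = 79.7292
  White, AA/Aa: 244×322/650 = 120.8738
  White, aa: 244×328/650 = 123.1262
Contributions (O − E)²/E:
  (169 − 122.8554)²/122.8554 = 17.3320
  (79 − 125.1446)²/125.1446 = 17.0149
  (117 − 78.2708)²/78.2708 = 19.1636
  (41 − 79.7292)²/79.7292 = 18.8131
  (36 − 120.8738)²/120.8738 = 59.5957
  (208 − 123.1262)²/123.1262 = 58.5055
χ² = 17.3320 + 17.0149 + 19.1636 + 18.8131 + 59.5957 + 58.5055 = 190.425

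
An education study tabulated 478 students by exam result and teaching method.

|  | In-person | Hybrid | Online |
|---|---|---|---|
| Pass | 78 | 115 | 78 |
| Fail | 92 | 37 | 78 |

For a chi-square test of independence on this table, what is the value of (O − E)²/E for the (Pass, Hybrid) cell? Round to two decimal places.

Row total (Pass) = 271; column total (Hybrid) = 152; N = 478.
Expected count E = 271 × 152 / 478 = 86.176.
Contribution = (O − E)²/E = (115 − 86.176)² / 86.176 = 9.64.

9.64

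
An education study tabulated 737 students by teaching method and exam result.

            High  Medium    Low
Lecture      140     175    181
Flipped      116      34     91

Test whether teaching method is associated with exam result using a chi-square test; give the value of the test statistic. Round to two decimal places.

44.22

Row totals: 496, 241. Column totals: 256, 209, 272. Grand total N = 737.
Expected counts (row total × column total / N):
  Lecture, High: 496×256/737 = 172.288
  Lecture, Medium: 496×209/737 = 140.657
  Lecture, Low: 496×272/737 = 183.056
  Flipped, High: 241×256/737 = 83.712
  Flipped, Medium: 241×209/737 = 68.343
  Flipped, Low: 241×272/737 = 88.944
Contributions (O − E)²/E:
  (140 − 172.288)²/172.288 = 6.0510
  (175 − 140.657)²/140.657 = 8.3852
  (181 − 183.056)²/183.056 = 0.0231
  (116 − 83.712)²/83.712 = 12.4536
  (34 − 68.343)²/68.343 = 17.2577
  (91 − 88.944)²/88.944 = 0.0475
χ² = 6.0510 + 8.3852 + 0.0231 + 12.4536 + 17.2577 + 0.0475 = 44.22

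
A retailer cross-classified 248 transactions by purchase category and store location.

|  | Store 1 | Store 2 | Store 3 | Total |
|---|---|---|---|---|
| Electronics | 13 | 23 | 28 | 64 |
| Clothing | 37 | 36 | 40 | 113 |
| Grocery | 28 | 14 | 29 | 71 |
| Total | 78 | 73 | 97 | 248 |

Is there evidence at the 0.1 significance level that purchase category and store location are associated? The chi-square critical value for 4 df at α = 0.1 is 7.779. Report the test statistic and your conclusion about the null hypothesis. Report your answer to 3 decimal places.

Grand total N = 248.
Expected counts (row total × column total / N):
  Electronics, Store 1: 64×78/248 = 20.1290
  Electronics, Store 2: 64×73/248 = 18.8387
  Electronics, Store 3: 64×97/248 = 25.0323
  Clothing, Store 1: 113×78/248 = 35.5403
  Clothing, Store 2: 113×73/248 = 33.2621
  Clothing, Store 3: 113×97/248 = 44.1976
  Grocery, Store 1: 71×78/248 = 22.3306
  Grocery, Store 2: 71×73/248 = 20.8992
  Grocery, Store 3: 71×97/248 = 27.7702
Contributions (O − E)²/E:
  (13 − 20.1290)²/20.1290 = 2.5248
  (23 − 18.8387)²/18.8387 = 0.9192
  (28 − 25.0323)²/25.0323 = 0.3518
  (37 − 35.5403)²/35.5403 = 0.0600
  (36 − 33.2621)²/33.2621 = 0.2254
  (40 − 44.1976)²/44.1976 = 0.3987
  (28 − 22.3306)²/22.3306 = 1.4394
  (14 − 20.8992)²/20.8992 = 2.2775
  (29 − 27.7702)²/27.7702 = 0.0545
χ² = 2.5248 + 0.9192 + 0.3518 + 0.0600 + 0.2254 + 0.3987 + 1.4394 + 2.2775 + 0.0545 = 8.251
df = (3−1)(3−1) = 4. Since 8.251 > 7.779, reject the null hypothesis of independence at α = 0.1.

8.251; reject H₀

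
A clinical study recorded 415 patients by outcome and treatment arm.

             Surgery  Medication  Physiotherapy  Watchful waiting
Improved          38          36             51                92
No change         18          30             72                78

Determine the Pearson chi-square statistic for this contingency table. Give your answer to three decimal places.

11.581

Row totals: 217, 198. Column totals: 56, 66, 123, 170. Grand total N = 415.
Expected counts (row total × column total / N):
  Improved, Surgery: 217×56/415 = 29.2819
  Improved, Medication: 217×66/415 = 34.5108
  Improved, Physiotherapy: 217×123/415 = 64.3157
  Improved, Watchful waiting: 217×170/415 = 88.8916
  No change, Surgery: 198×56/415 = 26.7181
  No change, Medication: 198×66/415 = 31.4892
  No change, Physiotherapy: 198×123/415 = 58.6843
  No change, Watchful waiting: 198×170/415 = 81.1084
Contributions (O − E)²/E:
  (38 − 29.2819)²/29.2819 = 2.5956
  (36 − 34.5108)²/34.5108 = 0.0643
  (51 − 64.3157)²/64.3157 = 2.7568
  (92 − 88.8916)²/88.8916 = 0.1087
  (18 − 26.7181)²/26.7181 = 2.8447
  (30 − 31.4892)²/31.4892 = 0.0704
  (72 − 58.6843)²/58.6843 = 3.0214
  (78 − 81.1084)²/81.1084 = 0.1191
χ² = 2.5956 + 0.0643 + 2.7568 + 0.1087 + 2.8447 + 0.0704 + 3.0214 + 0.1191 = 11.581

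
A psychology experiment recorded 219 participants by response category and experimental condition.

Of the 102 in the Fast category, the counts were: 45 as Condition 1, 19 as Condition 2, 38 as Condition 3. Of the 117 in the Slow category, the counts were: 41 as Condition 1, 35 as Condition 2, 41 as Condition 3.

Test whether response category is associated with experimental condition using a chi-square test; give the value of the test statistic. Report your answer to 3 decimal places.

4.032

Row totals: 102, 117. Column totals: 86, 54, 79. Grand total N = 219.
Expected counts (row total × column total / N):
  Fast, Condition 1: 102×86/219 = 40.0548
  Fast, Condition 2: 102×54/219 = 25.1507
  Fast, Condition 3: 102×79/219 = 36.7945
  Slow, Condition 1: 117×86/219 = 45.9452
  Slow, Condition 2: 117×54/219 = 28.8493
  Slow, Condition 3: 117×79/219 = 42.2055
Contributions (O − E)²/E:
  (45 − 40.0548)²/40.0548 = 0.6105
  (19 − 25.1507)²/25.1507 = 1.5042
  (38 − 36.7945)²/36.7945 = 0.0395
  (41 − 45.9452)²/45.9452 = 0.5323
  (35 − 28.8493)²/28.8493 = 1.3113
  (41 − 42.2055)²/42.2055 = 0.0344
χ² = 0.6105 + 1.5042 + 0.0395 + 0.5323 + 1.3113 + 0.0344 = 4.032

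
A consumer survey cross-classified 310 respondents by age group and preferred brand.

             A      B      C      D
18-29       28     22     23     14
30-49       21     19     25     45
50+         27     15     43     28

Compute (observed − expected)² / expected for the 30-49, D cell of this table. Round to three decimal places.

6.467

Row total (30-49) = 110; column total (D) = 87; N = 310.
Expected count E = 110 × 87 / 310 = 30.8710.
Contribution = (O − E)²/E = (45 − 30.8710)² / 30.8710 = 6.467.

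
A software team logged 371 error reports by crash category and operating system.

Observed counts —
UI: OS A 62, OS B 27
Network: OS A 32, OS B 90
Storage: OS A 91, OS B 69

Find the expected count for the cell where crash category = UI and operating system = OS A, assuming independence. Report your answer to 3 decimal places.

44.380

Row total (UI) = 89; column total (OS A) = 185; grand total N = 371.
Expected count = (row total × column total) / N = 89 × 185 / 371 = 44.380.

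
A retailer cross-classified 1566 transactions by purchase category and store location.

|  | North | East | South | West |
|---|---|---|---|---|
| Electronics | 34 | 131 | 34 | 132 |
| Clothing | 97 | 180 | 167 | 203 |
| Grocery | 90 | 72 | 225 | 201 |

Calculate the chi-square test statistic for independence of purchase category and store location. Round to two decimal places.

Row totals: 331, 647, 588. Column totals: 221, 383, 426, 536. Grand total N = 1566.
Expected counts (row total × column total / N):
  Electronics, North: 331×221/1566 = 46.712
  Electronics, East: 331×383/1566 = 80.953
  Electronics, South: 331×426/1566 = 90.042
  Electronics, West: 331×536/1566 = 113.292
  Clothing, North: 647×221/1566 = 91.307
  Clothing, East: 647×383/1566 = 158.238
  Clothing, South: 647×426/1566 = 176.004
  Clothing, West: 647×536/1566 = 221.451
  Grocery, North: 588×221/1566 = 82.981
  Grocery, East: 588×383/1566 = 143.808
  Grocery, South: 588×426/1566 = 159.954
  Grocery, West: 588×536/1566 = 201.257
Contributions (O − E)²/E:
  (34 − 46.712)²/46.712 = 3.4594
  (131 − 80.953)²/80.953 = 30.9402
  (34 − 90.042)²/90.042 = 34.8805
  (132 − 113.292)²/113.292 = 3.0893
  (97 − 91.307)²/91.307 = 0.3550
  (180 − 158.238)²/158.238 = 2.9929
  (167 − 176.004)²/176.004 = 0.4606
  (203 − 221.451)²/221.451 = 1.5373
  (90 − 82.981)²/82.981 = 0.5937
  (72 − 143.808)²/143.808 = 35.8561
  (225 − 159.954)²/159.954 = 26.4512
  (201 − 201.257)²/201.257 = 0.0003
χ² = 3.4594 + 30.9402 + 34.8805 + 3.0893 + 0.3550 + 2.9929 + 0.4606 + 1.5373 + 0.5937 + 35.8561 + 26.4512 + 0.0003 = 140.62

140.62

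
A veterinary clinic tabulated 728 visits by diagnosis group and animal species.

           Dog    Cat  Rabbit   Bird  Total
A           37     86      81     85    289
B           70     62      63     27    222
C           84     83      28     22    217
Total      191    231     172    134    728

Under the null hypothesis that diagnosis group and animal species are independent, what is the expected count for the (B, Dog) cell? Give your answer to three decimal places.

Row total (B) = 222; column total (Dog) = 191; grand total N = 728.
Expected count = (row total × column total) / N = 222 × 191 / 728 = 58.245.

58.245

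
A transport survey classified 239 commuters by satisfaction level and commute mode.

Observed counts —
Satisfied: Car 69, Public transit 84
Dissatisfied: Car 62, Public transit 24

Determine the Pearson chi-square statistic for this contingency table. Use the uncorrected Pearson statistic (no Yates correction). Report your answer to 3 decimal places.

16.198

Row totals: 153, 86. Column totals: 131, 108. Grand total N = 239.
Expected counts (row total × column total / N):
  Satisfied, Car: 153×131/239 = 83.8619
  Satisfied, Public transit: 153×108/239 = 69.1381
  Dissatisfied, Car: 86×131/239 = 47.1381
  Dissatisfied, Public transit: 86×108/239 = 38.8619
Contributions (O − E)²/E:
  (69 − 83.8619)²/83.8619 = 2.6338
  (84 − 69.1381)²/69.1381 = 3.1947
  (62 − 47.1381)²/47.1381 = 4.6857
  (24 − 38.8619)²/38.8619 = 5.6836
χ² = 2.6338 + 3.1947 + 4.6857 + 5.6836 = 16.198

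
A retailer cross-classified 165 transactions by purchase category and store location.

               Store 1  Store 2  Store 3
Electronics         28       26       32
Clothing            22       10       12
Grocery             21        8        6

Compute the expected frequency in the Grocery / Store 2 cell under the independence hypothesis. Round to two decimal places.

9.33

Row total (Grocery) = 35; column total (Store 2) = 44; grand total N = 165.
Expected count = (row total × column total) / N = 35 × 44 / 165 = 9.33.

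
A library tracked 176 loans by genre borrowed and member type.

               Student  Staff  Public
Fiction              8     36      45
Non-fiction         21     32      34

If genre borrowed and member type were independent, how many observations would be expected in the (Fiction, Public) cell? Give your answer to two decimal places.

Row total (Fiction) = 89; column total (Public) = 79; grand total N = 176.
Expected count = (row total × column total) / N = 89 × 79 / 176 = 39.95.

39.95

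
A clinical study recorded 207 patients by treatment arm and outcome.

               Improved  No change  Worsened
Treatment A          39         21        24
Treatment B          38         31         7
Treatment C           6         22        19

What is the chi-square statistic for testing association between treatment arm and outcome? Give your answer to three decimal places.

29.174

Row totals: 84, 76, 47. Column totals: 83, 74, 50. Grand total N = 207.
Expected counts (row total × column total / N):
  Treatment A, Improved: 84×83/207 = 33.6812
  Treatment A, No change: 84×74/207 = 30.0290
  Treatment A, Worsened: 84×50/207 = 20.2899
  Treatment B, Improved: 76×83/207 = 30.4734
  Treatment B, No change: 76×74/207 = 27.1691
  Treatment B, Worsened: 76×50/207 = 18.3575
  Treatment C, Improved: 47×83/207 = 18.8454
  Treatment C, No change: 47×74/207 = 16.8019
  Treatment C, Worsened: 47×50/207 = 11.3527
Contributions (O − E)²/E:
  (39 − 33.6812)²/33.6812 = 0.8399
  (21 − 30.0290)²/30.0290 = 2.7148
  (24 − 20.2899)²/20.2899 = 0.6784
  (38 − 30.4734)²/30.4734 = 1.8590
  (31 − 27.1691)²/27.1691 = 0.5402
  (7 − 18.3575)²/18.3575 = 7.0267
  (6 − 18.8454)²/18.8454 = 8.7557
  (22 − 16.8019)²/16.8019 = 1.6082
  (19 − 11.3527)²/11.3527 = 5.1513
χ² = 0.8399 + 2.7148 + 0.6784 + 1.8590 + 0.5402 + 7.0267 + 8.7557 + 1.6082 + 5.1513 = 29.174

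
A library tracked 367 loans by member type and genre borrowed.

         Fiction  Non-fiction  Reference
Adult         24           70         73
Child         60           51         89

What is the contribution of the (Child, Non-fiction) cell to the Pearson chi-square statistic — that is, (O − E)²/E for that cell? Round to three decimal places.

3.385

Row total (Child) = 200; column total (Non-fiction) = 121; N = 367.
Expected count E = 200 × 121 / 367 = 65.9401.
Contribution = (O − E)²/E = (51 − 65.9401)² / 65.9401 = 3.385.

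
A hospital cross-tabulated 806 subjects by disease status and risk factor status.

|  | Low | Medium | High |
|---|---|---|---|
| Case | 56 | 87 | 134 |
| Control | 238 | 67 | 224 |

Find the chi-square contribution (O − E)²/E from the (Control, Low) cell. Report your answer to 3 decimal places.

Row total (Control) = 529; column total (Low) = 294; N = 806.
Expected count E = 529 × 294 / 806 = 192.9603.
Contribution = (O − E)²/E = (238 − 192.9603)² / 192.9603 = 10.513.

10.513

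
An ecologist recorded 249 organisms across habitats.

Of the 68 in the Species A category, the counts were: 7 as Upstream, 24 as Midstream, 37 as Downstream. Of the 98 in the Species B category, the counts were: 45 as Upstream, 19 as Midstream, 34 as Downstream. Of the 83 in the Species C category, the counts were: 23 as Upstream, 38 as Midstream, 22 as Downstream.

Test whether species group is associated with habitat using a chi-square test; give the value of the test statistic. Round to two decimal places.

35.10

Row totals: 68, 98, 83. Column totals: 75, 81, 93. Grand total N = 249.
Expected counts (row total × column total / N):
  Species A, Upstream: 68×75/249 = 20.4819
  Species A, Midstream: 68×81/249 = 22.1205
  Species A, Downstream: 68×93/249 = 25.3976
  Species B, Upstream: 98×75/249 = 29.5181
  Species B, Midstream: 98×81/249 = 31.8795
  Species B, Downstream: 98×93/249 = 36.6024
  Species C, Upstream: 83×75/249 = 25.0000
  Species C, Midstream: 83×81/249 = 27.0000
  Species C, Downstream: 83×93/249 = 31.0000
Contributions (O − E)²/E:
  (7 − 20.4819)²/20.4819 = 8.8743
  (24 − 22.1205)²/22.1205 = 0.1597
  (37 − 25.3976)²/25.3976 = 5.3003
  (45 − 29.5181)²/29.5181 = 8.1201
  (19 − 31.8795)²/31.8795 = 5.2034
  (34 − 36.6024)²/36.6024 = 0.1850
  (23 − 25.0000)²/25.0000 = 0.1600
  (38 − 27.0000)²/27.0000 = 4.4815
  (22 − 31.0000)²/31.0000 = 2.6129
χ² = 8.8743 + 0.1597 + 5.3003 + 8.1201 + 5.2034 + 0.1850 + 0.1600 + 4.4815 + 2.6129 = 35.10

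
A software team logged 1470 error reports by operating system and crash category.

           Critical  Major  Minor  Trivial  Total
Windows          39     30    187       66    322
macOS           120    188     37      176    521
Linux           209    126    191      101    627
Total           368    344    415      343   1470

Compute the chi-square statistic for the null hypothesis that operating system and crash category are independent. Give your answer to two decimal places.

Grand total N = 1470.
Expected counts (row total × column total / N):
  Windows, Critical: 322×368/1470 = 80.610
  Windows, Major: 322×344/1470 = 75.352
  Windows, Minor: 322×415/1470 = 90.905
  Windows, Trivial: 322×343/1470 = 75.133
  macOS, Critical: 521×368/1470 = 130.427
  macOS, Major: 521×344/1470 = 121.921
  macOS, Minor: 521×415/1470 = 147.085
  macOS, Trivial: 521×343/1470 = 121.567
  Linux, Critical: 627×368/1470 = 156.963
  Linux, Major: 627×344/1470 = 146.727
  Linux, Minor: 627×415/1470 = 177.010
  Linux, Trivial: 627×343/1470 = 146.300
Contributions (O − E)²/E:
  (39 − 80.610)²/80.610 = 21.4786
  (30 − 75.352)²/75.352 = 27.2959
  (187 − 90.905)²/90.905 = 101.5813
  (66 − 75.133)²/75.133 = 1.1102
  (120 − 130.427)²/130.427 = 0.8336
  (188 − 121.921)²/121.921 = 35.8136
  (37 − 147.085)²/147.085 = 82.3925
  (176 − 121.567)²/121.567 = 24.3730
  (209 − 156.963)²/156.963 = 17.2515
  (126 − 146.727)²/146.727 = 2.9279
  (191 − 177.010)²/177.010 = 1.1057
  (101 − 146.300)²/146.300 = 14.0266
χ² = 21.4786 + 27.2959 + 101.5813 + 1.1102 + 0.8336 + 35.8136 + 82.3925 + 24.3730 + 17.2515 + 2.9279 + 1.1057 + 14.0266 = 330.19

330.19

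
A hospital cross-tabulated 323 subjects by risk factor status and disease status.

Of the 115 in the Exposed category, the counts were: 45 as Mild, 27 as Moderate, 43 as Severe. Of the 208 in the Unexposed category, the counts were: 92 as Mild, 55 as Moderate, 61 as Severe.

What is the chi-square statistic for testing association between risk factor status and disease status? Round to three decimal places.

2.206

Row totals: 115, 208. Column totals: 137, 82, 104. Grand total N = 323.
Expected counts (row total × column total / N):
  Exposed, Mild: 115×137/323 = 48.7771
  Exposed, Moderate: 115×82/323 = 29.1950
  Exposed, Severe: 115×104/323 = 37.0279
  Unexposed, Mild: 208×137/323 = 88.2229
  Unexposed, Moderate: 208×82/323 = 52.8050
  Unexposed, Severe: 208×104/323 = 66.9721
Contributions (O − E)²/E:
  (45 − 48.7771)²/48.7771 = 0.2925
  (27 − 29.1950)²/29.1950 = 0.1650
  (43 − 37.0279)²/37.0279 = 0.9632
  (92 − 88.2229)²/88.2229 = 0.1617
  (55 − 52.8050)²/52.8050 = 0.0912
  (61 − 66.9721)²/66.9721 = 0.5325
χ² = 0.2925 + 0.1650 + 0.9632 + 0.1617 + 0.0912 + 0.5325 = 2.206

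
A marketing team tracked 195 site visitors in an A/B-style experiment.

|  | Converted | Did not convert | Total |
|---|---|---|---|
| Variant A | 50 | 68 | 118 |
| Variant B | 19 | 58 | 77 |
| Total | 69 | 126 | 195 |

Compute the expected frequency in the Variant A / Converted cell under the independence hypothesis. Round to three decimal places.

41.754

Row total (Variant A) = 118; column total (Converted) = 69; grand total N = 195.
Expected count = (row total × column total) / N = 118 × 69 / 195 = 41.754.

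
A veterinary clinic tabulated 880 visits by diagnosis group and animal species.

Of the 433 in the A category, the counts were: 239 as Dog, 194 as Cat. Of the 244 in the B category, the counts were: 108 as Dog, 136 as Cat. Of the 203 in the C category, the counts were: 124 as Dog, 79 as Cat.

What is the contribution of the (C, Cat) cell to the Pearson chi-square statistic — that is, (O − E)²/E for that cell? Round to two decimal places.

Row total (C) = 203; column total (Cat) = 409; N = 880.
Expected count E = 203 × 409 / 880 = 94.349.
Contribution = (O − E)²/E = (79 − 94.349)² / 94.349 = 2.50.

2.50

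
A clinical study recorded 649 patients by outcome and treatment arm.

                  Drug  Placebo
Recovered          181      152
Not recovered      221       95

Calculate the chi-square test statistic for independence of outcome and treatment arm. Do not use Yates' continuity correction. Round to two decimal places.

16.70

Row totals: 333, 316. Column totals: 402, 247. Grand total N = 649.
Expected counts (row total × column total / N):
  Recovered, Drug: 333×402/649 = 206.265
  Recovered, Placebo: 333×247/649 = 126.735
  Not recovered, Drug: 316×402/649 = 195.735
  Not recovered, Placebo: 316×247/649 = 120.265
Contributions (O − E)²/E:
  (181 − 206.265)²/206.265 = 3.0947
  (152 − 126.735)²/126.735 = 5.0367
  (221 − 195.735)²/195.735 = 3.2611
  (95 − 120.265)²/120.265 = 5.3076
χ² = 3.0947 + 5.0367 + 3.2611 + 5.3076 = 16.70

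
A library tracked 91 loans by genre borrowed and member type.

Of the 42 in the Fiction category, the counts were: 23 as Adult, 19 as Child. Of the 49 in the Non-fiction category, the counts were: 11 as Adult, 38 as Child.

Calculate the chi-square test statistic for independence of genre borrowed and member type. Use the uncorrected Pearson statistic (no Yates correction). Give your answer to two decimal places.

10.09

Row totals: 42, 49. Column totals: 34, 57. Grand total N = 91.
Expected counts (row total × column total / N):
  Fiction, Adult: 42×34/91 = 15.692
  Fiction, Child: 42×57/91 = 26.308
  Non-fiction, Adult: 49×34/91 = 18.308
  Non-fiction, Child: 49×57/91 = 30.692
Contributions (O − E)²/E:
  (23 − 15.692)²/15.692 = 3.4034
  (19 − 26.308)²/26.308 = 2.0301
  (11 − 18.308)²/18.308 = 2.9171
  (38 − 30.692)²/30.692 = 1.7401
χ² = 3.4034 + 2.0301 + 2.9171 + 1.7401 = 10.09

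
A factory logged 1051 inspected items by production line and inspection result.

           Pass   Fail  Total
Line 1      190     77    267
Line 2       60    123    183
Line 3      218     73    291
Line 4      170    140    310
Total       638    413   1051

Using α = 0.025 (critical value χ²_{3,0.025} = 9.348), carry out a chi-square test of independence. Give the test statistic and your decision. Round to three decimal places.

Grand total N = 1051.
Expected counts (row total × column total / N):
  Line 1, Pass: 267×638/1051 = 162.0799
  Line 1, Fail: 267×413/1051 = 104.9201
  Line 2, Pass: 183×638/1051 = 111.0885
  Line 2, Fail: 183×413/1051 = 71.9115
  Line 3, Pass: 291×638/1051 = 176.6489
  Line 3, Fail: 291×413/1051 = 114.3511
  Line 4, Pass: 310×638/1051 = 188.1827
  Line 4, Fail: 310×413/1051 = 121.8173
Contributions (O − E)²/E:
  (190 − 162.0799)²/162.0799 = 4.8096
  (77 − 104.9201)²/104.9201 = 7.4298
  (60 − 111.0885)²/111.0885 = 23.4951
  (123 − 71.9115)²/71.9115 = 36.2951
  (218 − 176.6489)²/176.6489 = 9.6797
  (73 − 114.3511)²/114.3511 = 14.9532
  (170 − 188.1827)²/188.1827 = 1.7569
  (140 − 121.8173)²/121.8173 = 2.7140
χ² = 4.8096 + 7.4298 + 23.4951 + 36.2951 + 9.6797 + 14.9532 + 1.7569 + 2.7140 = 101.133
df = (4−1)(2−1) = 3. Since 101.133 > 9.348, reject the null hypothesis of independence at α = 0.025.

101.133; reject H₀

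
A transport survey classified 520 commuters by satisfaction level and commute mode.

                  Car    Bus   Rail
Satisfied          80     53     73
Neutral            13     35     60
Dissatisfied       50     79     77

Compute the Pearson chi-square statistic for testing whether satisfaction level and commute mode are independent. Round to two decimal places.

32.77

Row totals: 206, 108, 206. Column totals: 143, 167, 210. Grand total N = 520.
Expected counts (row total × column total / N):
  Satisfied, Car: 206×143/520 = 56.650
  Satisfied, Bus: 206×167/520 = 66.158
  Satisfied, Rail: 206×210/520 = 83.192
  Neutral, Car: 108×143/520 = 29.700
  Neutral, Bus: 108×167/520 = 34.685
  Neutral, Rail: 108×210/520 = 43.615
  Dissatisfied, Car: 206×143/520 = 56.650
  Dissatisfied, Bus: 206×167/520 = 66.158
  Dissatisfied, Rail: 206×210/520 = 83.192
Contributions (O − E)²/E:
  (80 − 56.650)²/56.650 = 9.6244
  (53 − 66.158)²/66.158 = 2.6170
  (73 − 83.192)²/83.192 = 1.2486
  (13 − 29.700)²/29.700 = 9.3902
  (35 − 34.685)²/34.685 = 0.0029
  (60 − 43.615)²/43.615 = 6.1554
  (50 − 56.650)²/56.650 = 0.7806
  (79 − 66.158)²/66.158 = 2.4928
  (77 − 83.192)²/83.192 = 0.4609
χ² = 9.6244 + 2.6170 + 1.2486 + 9.3902 + 0.0029 + 6.1554 + 0.7806 + 2.4928 + 0.4609 = 32.77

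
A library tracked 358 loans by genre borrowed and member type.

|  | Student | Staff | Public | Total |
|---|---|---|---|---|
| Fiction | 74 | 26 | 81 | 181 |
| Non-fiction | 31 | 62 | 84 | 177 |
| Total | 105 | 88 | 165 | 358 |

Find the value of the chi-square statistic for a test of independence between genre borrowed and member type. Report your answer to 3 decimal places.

Grand total N = 358.
Expected counts (row total × column total / N):
  Fiction, Student: 181×105/358 = 53.0866
  Fiction, Staff: 181×88/358 = 44.4916
  Fiction, Public: 181×165/358 = 83.4218
  Non-fiction, Student: 177×105/358 = 51.9134
  Non-fiction, Staff: 177×88/358 = 43.5084
  Non-fiction, Public: 177×165/358 = 81.5782
Contributions (O − E)²/E:
  (74 − 53.0866)²/53.0866 = 8.2388
  (26 − 44.4916)²/44.4916 = 7.6855
  (81 − 83.4218)²/83.4218 = 0.0703
  (31 − 51.9134)²/51.9134 = 8.4250
  (62 − 43.5084)²/43.5084 = 7.8592
  (84 − 81.5782)²/81.5782 = 0.0719
χ² = 8.2388 + 7.6855 + 0.0703 + 8.4250 + 7.8592 + 0.0719 = 32.351

32.351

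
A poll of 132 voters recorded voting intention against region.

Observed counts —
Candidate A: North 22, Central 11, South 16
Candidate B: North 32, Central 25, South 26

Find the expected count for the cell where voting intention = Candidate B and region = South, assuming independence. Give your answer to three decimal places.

26.409

Row total (Candidate B) = 83; column total (South) = 42; grand total N = 132.
Expected count = (row total × column total) / N = 83 × 42 / 132 = 26.409.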